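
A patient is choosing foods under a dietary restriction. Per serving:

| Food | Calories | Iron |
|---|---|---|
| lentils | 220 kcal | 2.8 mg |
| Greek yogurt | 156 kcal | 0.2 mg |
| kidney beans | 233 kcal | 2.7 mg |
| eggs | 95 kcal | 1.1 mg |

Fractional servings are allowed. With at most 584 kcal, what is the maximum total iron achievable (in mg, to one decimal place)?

Iron per kcal: lentils 0.01273, kidney beans 0.01159, eggs 0.01158, Greek yogurt 0.001282.
With no serving limits, spend the whole calories allowance on lentils: 584 kcal / 220 kcal × 2.8 mg = 7.4 mg.

7.4 mg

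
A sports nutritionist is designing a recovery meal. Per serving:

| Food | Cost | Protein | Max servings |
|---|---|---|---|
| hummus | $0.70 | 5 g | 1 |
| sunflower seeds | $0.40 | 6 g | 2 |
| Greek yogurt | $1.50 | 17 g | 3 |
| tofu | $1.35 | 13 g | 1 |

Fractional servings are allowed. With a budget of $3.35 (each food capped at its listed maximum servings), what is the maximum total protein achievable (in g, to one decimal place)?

Protein per dollar: sunflower seeds 15, Greek yogurt 11.33, tofu 9.63, hummus 7.143.
Take 2 servings of sunflower seeds: spends $0.80, +12.0 g protein (running total 12.0 g).
Take 1.7 servings of Greek yogurt: spends $2.55, +28.9 g protein (running total 40.9 g).
Greedy by best ratio exhausts the cost allowance optimally: 40.9 g.

40.9 g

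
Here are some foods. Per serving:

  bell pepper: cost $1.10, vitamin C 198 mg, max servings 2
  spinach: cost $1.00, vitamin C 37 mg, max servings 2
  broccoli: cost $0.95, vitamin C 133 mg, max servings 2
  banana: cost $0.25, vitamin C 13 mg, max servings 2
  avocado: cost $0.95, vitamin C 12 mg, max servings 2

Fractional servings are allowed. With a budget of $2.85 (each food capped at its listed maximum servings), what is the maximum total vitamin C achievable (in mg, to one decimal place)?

Vitamin C per dollar: bell pepper 180, broccoli 140, banana 52, spinach 37, avocado 12.63.
Take 2 servings of bell pepper: spends $2.20, +396.0 mg vitamin C (running total 396.0 mg).
Take 0.6842 servings of broccoli: spends $0.65, +91.0 mg vitamin C (running total 487.0 mg).
Greedy by best ratio exhausts the cost allowance optimally: 487.0 mg.

487.0 mg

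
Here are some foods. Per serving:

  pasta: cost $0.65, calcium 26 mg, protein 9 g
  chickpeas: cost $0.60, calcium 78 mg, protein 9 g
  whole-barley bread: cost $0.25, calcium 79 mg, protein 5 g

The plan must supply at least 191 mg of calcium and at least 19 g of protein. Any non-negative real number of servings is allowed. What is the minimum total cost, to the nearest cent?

$0.95

pasta only: max(191/26, 19/9) = 7.346 servings → $4.78.
chickpeas only: max(191/78, 19/9) = 2.449 servings → $1.47.
whole-barley bread only: max(191/79, 19/5) = 3.8 servings → $0.95.
pasta + chickpeas: the both-tight solution has a negative serving — not a feasible corner.
pasta + whole-barley bread with both tight: 0.9398 servings and 2.108 servings → $1.14.
chickpeas + whole-barley bread with both tight: 1.701 servings and 0.7383 servings → $1.21.
Cheapest feasible corner: $0.95.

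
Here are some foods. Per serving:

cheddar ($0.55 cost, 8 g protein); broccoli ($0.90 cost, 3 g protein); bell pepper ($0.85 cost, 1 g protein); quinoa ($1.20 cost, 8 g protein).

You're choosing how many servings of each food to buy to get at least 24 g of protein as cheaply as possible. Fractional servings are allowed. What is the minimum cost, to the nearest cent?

$1.65

Cost per g of protein: cheddar $0.0688, quinoa $0.1500, broccoli $0.3000, bell pepper $0.8500.
With no serving limits, use only cheddar: 24 g / 8 g = 3 servings × $0.55 = $1.65.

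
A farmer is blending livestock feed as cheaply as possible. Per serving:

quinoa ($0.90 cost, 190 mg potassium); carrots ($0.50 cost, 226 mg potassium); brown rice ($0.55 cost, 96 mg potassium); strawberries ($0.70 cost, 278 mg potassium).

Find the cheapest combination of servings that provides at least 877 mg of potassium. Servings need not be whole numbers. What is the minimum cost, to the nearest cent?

Cost per mg of potassium: carrots $0.0022, strawberries $0.0025, quinoa $0.0047, brown rice $0.0057.
With no serving limits, use only carrots: 877 mg / 226 mg = 3.881 servings × $0.50 = $1.94.

$1.94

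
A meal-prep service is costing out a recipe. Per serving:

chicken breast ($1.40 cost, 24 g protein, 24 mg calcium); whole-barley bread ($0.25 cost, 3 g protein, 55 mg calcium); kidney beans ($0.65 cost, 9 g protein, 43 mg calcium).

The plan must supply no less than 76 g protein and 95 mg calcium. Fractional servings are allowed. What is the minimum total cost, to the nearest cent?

$4.46

At the optimum either one food covers both requirements or two foods hit both targets exactly; no other combination can be cheaper.
chicken breast only: max(76/24, 95/24) = 3.958 servings → $5.54.
whole-barley bread only: max(76/3, 95/55) = 25.33 servings → $6.33.
kidney beans only: max(76/9, 95/43) = 8.444 servings → $5.49.
chicken breast + whole-barley bread with both tight: 3.121 servings and 0.3654 servings → $4.46.
chicken breast + kidney beans with both tight: 2.957 servings and 0.5588 servings → $4.50.
whole-barley bread + kidney beans with both targets exact would need a negative amount; discard.
The minimum over all feasible corners is $4.46.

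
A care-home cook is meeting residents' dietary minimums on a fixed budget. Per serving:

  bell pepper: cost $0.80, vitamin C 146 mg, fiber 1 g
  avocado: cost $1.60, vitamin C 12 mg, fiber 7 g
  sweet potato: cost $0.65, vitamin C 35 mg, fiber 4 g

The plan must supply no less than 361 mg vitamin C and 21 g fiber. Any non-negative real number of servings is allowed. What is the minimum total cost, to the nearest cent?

At the optimum either one food covers both requirements or two foods hit both targets exactly; no other combination can be cheaper.
bell pepper only: max(361/146, 21/1) = 21 servings → $16.80.
avocado only: max(361/12, 21/7) = 30.08 servings → $48.13.
sweet potato only: max(361/35, 21/4) = 10.31 servings → $6.70.
bell pepper + avocado with both tight: 2.252 servings and 2.678 servings → $6.09.
bell pepper + sweet potato with both tight: 1.291 servings and 4.927 servings → $4.24.
avocado + sweet potato with both targets exact would need a negative amount; discard.
So the least-cost plan costs $4.24.

$4.24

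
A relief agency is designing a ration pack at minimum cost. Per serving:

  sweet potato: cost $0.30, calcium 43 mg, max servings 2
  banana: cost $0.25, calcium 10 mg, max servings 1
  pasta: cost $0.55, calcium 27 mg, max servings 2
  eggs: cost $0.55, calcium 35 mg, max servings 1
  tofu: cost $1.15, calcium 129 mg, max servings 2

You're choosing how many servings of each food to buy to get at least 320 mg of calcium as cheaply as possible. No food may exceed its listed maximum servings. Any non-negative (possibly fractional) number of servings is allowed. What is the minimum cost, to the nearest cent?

Cost per mg of calcium: sweet potato $0.0070, tofu $0.0089, eggs $0.0157, pasta $0.0204, banana $0.0250.
Take 2 servings of sweet potato: +86.0 mg calcium for $0.60 (total $0.60, still need 234.0 mg).
Take 1.814 servings of tofu: +234.0 mg calcium for $2.09 (total $2.69, still need 0.0 mg).
Greedy by cheapest-per-mg is optimal for a single linear constraint, so the minimum cost is $2.69.

$2.69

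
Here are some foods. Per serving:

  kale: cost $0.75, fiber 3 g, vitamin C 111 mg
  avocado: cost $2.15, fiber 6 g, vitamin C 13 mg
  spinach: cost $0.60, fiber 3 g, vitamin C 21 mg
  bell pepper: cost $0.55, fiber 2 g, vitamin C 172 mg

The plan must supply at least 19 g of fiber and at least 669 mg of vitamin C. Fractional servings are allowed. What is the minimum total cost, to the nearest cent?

The cheapest plan sits at a corner of the feasible region — with two constraints it uses at most two foods.
kale only: max(19/3, 669/111) = 6.333 servings → $4.75.
avocado only: max(19/6, 669/13) = 51.46 servings → $110.64.
spinach only: max(19/3, 669/21) = 31.86 servings → $19.11.
bell pepper only: max(19/2, 669/172) = 9.5 servings → $5.22.
kale + avocado with both tight: 6.008 servings and 0.1627 servings → $4.86.
kale + spinach with both tight: 5.956 servings and 0.3778 servings → $4.69.
kale + bell pepper with both targets exact would need a negative amount; discard.
avocado + spinach: intersection lies outside the first quadrant.
avocado + bell pepper with both tight: 1.918 servings and 3.745 servings → $6.18.
spinach + bell pepper with both tight: 4.072 servings and 3.392 servings → $4.31.
So the least-cost plan costs $4.31.

$4.31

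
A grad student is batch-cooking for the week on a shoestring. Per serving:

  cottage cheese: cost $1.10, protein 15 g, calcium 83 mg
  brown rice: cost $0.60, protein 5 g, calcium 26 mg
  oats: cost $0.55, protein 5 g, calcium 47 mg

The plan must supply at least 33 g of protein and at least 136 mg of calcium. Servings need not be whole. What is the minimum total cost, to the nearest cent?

$2.42

Compare the cost at each extreme point of the feasible region.
cottage cheese only: max(33/15, 136/83) = 2.2 servings → $2.42.
brown rice only: max(33/5, 136/26) = 6.6 servings → $3.96.
oats only: max(33/5, 136/47) = 6.6 servings → $3.63.
cottage cheese + brown rice: intersection lies outside the first quadrant.
cottage cheese + oats: the both-tight solution has a negative serving — not a feasible corner.
brown rice + oats: the both-tight solution has a negative serving — not a feasible corner.
Cheapest feasible corner: $2.42.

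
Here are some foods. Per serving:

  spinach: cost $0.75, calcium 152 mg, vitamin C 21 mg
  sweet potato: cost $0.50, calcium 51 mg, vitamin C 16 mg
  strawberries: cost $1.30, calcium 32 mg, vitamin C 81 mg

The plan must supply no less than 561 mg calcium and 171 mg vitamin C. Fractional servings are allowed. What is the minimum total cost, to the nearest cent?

At the optimum either one food covers both requirements or two foods hit both targets exactly; no other combination can be cheaper.
spinach only: max(561/152, 171/21) = 8.143 servings → $6.11.
sweet potato only: max(561/51, 171/16) = 11 servings → $5.50.
strawberries only: max(561/32, 171/81) = 17.53 servings → $22.79.
spinach + sweet potato with both tight: 0.1874 servings and 10.44 servings → $5.36.
spinach + strawberries with both tight: 3.434 servings and 1.221 servings → $4.16.
sweet potato + strawberries: the both-tight solution has a negative serving — not a feasible corner.
Cheapest feasible corner: $4.16.

$4.16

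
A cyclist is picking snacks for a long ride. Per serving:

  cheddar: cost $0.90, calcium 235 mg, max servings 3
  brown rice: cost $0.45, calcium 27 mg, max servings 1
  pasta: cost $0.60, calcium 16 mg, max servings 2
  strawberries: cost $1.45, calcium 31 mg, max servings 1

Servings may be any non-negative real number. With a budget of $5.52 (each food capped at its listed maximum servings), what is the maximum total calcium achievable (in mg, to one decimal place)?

789.0 mg

Calcium per dollar: cheddar 261.1, brown rice 60, pasta 26.67, strawberries 21.38.
Take 3 servings of cheddar: spends $2.70, +705.0 mg calcium (running total 705.0 mg).
Take 1 serving of brown rice: spends $0.45, +27.0 mg calcium (running total 732.0 mg).
Take 2 servings of pasta: spends $1.20, +32.0 mg calcium (running total 764.0 mg).
Take 0.8069 servings of strawberries: spends $1.17, +25.0 mg calcium (running total 789.0 mg).
Greedy by best ratio exhausts the cost allowance optimally: 789.0 mg.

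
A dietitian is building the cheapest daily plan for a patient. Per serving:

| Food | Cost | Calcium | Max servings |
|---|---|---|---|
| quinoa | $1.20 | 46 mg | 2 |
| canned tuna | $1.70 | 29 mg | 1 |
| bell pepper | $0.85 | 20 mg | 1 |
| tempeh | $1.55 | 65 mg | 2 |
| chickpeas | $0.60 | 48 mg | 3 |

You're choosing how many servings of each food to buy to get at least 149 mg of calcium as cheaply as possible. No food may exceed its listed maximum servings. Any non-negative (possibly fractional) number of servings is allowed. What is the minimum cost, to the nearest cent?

Cost per mg of calcium: chickpeas $0.0125, tempeh $0.0238, quinoa $0.0261, bell pepper $0.0425, canned tuna $0.0586.
Take 3 servings of chickpeas: +144.0 mg calcium for $1.80 (total $1.80, still need 5.0 mg).
Take 0.07692 servings of tempeh: +5.0 mg calcium for $0.12 (total $1.92, still need 0.0 mg).
Greedy by cheapest-per-mg is optimal for a single linear constraint, so the minimum cost is $1.92.

$1.92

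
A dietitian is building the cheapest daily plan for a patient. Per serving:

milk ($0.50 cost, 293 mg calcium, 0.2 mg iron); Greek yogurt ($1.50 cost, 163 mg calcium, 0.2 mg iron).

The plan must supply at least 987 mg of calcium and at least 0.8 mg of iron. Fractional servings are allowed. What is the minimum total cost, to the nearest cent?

$2.00

Two binding constraints pin down two serving amounts, so the optimal mix uses at most two foods. The candidates are each food alone (scaled to the tighter of calcium/iron) and each pair with both constraints tight.
milk only: max(987/293, 0.8/0.2) = 4 servings → $2.00.
Greek yogurt only: max(987/163, 0.8/0.2) = 6.055 servings → $9.08.
milk + Greek yogurt with both tight: 2.577 servings and 1.423 servings → $3.42.
Cheapest feasible corner: $2.00.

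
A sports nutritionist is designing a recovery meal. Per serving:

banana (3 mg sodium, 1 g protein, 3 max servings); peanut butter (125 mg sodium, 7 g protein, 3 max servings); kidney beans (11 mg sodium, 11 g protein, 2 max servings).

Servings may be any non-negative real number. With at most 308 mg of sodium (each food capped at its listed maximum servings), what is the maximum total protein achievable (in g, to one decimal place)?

40.5 g

Protein per mg sodium: kidney beans 1, banana 0.3333, peanut butter 0.056.
Take 2 servings of kidney beans: uses 22 mg sodium, +22.0 g protein (running total 22.0 g).
Take 3 servings of banana: uses 9 mg sodium, +3.0 g protein (running total 25.0 g).
Take 2.216 servings of peanut butter: uses 277 mg sodium, +15.5 g protein (running total 40.5 g).
Greedy by best ratio exhausts the sodium allowance optimally: 40.5 g.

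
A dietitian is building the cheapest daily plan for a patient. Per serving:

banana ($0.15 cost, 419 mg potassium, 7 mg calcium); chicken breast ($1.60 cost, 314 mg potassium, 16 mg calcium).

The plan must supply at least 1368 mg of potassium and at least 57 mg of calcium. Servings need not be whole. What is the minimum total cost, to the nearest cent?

A basic optimal solution has at most two foods positive. Try each food alone and each pair with both targets met exactly.
banana only: max(1368/419, 57/7) = 8.143 servings → $1.22.
chicken breast only: max(1368/314, 57/16) = 4.357 servings → $6.97.
banana + chicken breast with both tight: 0.8855 servings and 3.175 servings → $5.21.
The minimum over all feasible corners is $1.22.

$1.22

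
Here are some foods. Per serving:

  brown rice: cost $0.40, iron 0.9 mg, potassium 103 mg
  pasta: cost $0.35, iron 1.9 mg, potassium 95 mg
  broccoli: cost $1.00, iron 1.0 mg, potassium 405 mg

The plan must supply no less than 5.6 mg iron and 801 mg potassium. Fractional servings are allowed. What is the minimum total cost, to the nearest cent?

$2.23

The cheapest plan sits at a corner of the feasible region — with two constraints it uses at most two foods.
brown rice only: max(5.6/0.9, 801/103) = 7.777 servings → $3.11.
pasta only: max(5.6/1.9, 801/95) = 8.432 servings → $2.95.
broccoli only: max(5.6/1.0, 801/405) = 5.6 servings → $5.60.
brown rice + pasta with both targets exact would need a negative amount; discard.
brown rice + broccoli with both tight: 5.61 servings and 0.5511 servings → $2.80.
pasta + broccoli with both tight: 2.175 servings and 1.468 servings → $2.23.
Cheapest feasible corner: $2.23.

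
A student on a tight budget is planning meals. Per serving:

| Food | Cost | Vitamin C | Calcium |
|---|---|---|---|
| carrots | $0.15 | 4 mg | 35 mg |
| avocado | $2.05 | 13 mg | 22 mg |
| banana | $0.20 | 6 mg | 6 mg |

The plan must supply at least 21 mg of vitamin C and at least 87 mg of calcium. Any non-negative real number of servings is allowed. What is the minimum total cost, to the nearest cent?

An LP optimum is at a vertex; with two nutrient constraints at most two foods are used. Check each candidate.
carrots only: max(21/4, 87/35) = 5.25 servings → $0.79.
avocado only: max(21/13, 87/22) = 3.955 servings → $8.11.
banana only: max(21/6, 87/6) = 14.5 servings → $2.90.
carrots + avocado with both tight: 1.823 servings and 1.054 servings → $2.44.
carrots + banana with both tight: 2.129 servings and 2.081 servings → $0.74.
avocado + banana: intersection lies outside the first quadrant.
So the least-cost plan costs $0.74.

$0.74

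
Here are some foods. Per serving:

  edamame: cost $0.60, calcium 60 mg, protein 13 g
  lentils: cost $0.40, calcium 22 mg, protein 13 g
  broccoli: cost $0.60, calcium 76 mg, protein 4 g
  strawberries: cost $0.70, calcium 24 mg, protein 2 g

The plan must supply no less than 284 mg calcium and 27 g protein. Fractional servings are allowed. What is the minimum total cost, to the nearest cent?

edamame only: max(284/60, 27/13) = 4.733 servings → $2.84.
lentils only: max(284/22, 27/13) = 12.91 servings → $5.16.
broccoli only: max(284/76, 27/4) = 6.75 servings → $4.05.
strawberries only: max(284/24, 27/2) = 13.5 servings → $9.45.
edamame + lentils: the both-tight solution has a negative serving — not a feasible corner.
edamame + broccoli with both tight: 1.225 servings and 2.77 servings → $2.40.
edamame + strawberries with both tight: 0.4167 servings and 10.79 servings → $7.80.
lentils + broccoli with both tight: 1.018 servings and 3.442 servings → $2.47.
lentils + strawberries with both tight: 0.2985 servings and 11.56 servings → $8.21.
broccoli + strawberries: intersection lies outside the first quadrant.
Cheapest feasible corner: $2.40.

$2.40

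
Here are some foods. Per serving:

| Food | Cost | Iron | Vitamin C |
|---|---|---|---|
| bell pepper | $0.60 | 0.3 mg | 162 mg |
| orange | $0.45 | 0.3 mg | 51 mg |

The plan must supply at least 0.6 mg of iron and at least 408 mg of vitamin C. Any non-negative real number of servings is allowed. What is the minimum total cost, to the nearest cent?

$1.51

Minimising a linear cost over {iron ≥ 0.6, vitamin C ≥ 408, servings ≥ 0} — the optimum is at a vertex, using one or two foods.
bell pepper only: max(0.6/0.3, 408/162) = 2.519 servings → $1.51.
orange only: max(0.6/0.3, 408/51) = 8 servings → $3.60.
bell pepper + orange: intersection lies outside the first quadrant.
So the least-cost plan costs $1.51.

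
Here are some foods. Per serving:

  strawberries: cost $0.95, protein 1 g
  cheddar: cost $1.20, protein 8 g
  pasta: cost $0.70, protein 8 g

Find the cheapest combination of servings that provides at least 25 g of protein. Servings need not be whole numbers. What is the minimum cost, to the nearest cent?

Cost per g of protein: pasta $0.0875, cheddar $0.1500, strawberries $0.9500.
With no serving limits, use only pasta: 25 g / 8 g = 3.125 servings × $0.70 = $2.19.

$2.19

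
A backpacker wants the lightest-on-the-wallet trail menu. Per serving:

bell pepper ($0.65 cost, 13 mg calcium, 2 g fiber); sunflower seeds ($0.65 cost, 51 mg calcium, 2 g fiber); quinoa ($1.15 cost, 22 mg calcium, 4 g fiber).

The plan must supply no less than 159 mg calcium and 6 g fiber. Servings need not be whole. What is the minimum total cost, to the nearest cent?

$2.03

With two linear requirements the optimum uses one or two foods; enumerate the corners.
bell pepper only: max(159/13, 6/2) = 12.23 servings → $7.95.
sunflower seeds only: max(159/51, 6/2) = 3.118 servings → $2.03.
quinoa only: max(159/22, 6/4) = 7.227 servings → $8.31.
bell pepper + sunflower seeds: intersection lies outside the first quadrant.
bell pepper + quinoa with both targets exact would need a negative amount; discard.
sunflower seeds + quinoa: intersection lies outside the first quadrant.
Cheapest feasible corner: $2.03.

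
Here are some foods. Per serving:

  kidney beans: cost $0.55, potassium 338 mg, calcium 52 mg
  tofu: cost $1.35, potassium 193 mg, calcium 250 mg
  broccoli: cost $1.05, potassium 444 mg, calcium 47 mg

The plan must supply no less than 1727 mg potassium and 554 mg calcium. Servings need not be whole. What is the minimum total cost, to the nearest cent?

Check every corner: each single food scaled to meet both minima, and each pair solved so both constraints bind.
kidney beans only: max(1727/338, 554/52) = 10.65 servings → $5.86.
tofu only: max(1727/193, 554/250) = 8.948 servings → $12.08.
broccoli only: max(1727/444, 554/47) = 11.79 servings → $12.38.
kidney beans + tofu with both tight: 4.362 servings and 1.309 servings → $4.17.
kidney beans + broccoli with both targets exact would need a negative amount; discard.
tofu + broccoli with both tight: 1.617 servings and 3.187 servings → $5.53.
Cheapest feasible corner: $4.17.

$4.17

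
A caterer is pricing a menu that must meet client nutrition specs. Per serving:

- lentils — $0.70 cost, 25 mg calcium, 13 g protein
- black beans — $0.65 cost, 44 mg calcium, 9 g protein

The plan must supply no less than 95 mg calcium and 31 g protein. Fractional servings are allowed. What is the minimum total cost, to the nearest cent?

$1.89

Compare the cost at each extreme point of the feasible region.
lentils only: max(95/25, 31/13) = 3.8 servings → $2.66.
black beans only: max(95/44, 31/9) = 3.444 servings → $2.24.
lentils + black beans with both tight: 1.467 servings and 1.326 servings → $1.89.
Cheapest feasible corner: $1.89.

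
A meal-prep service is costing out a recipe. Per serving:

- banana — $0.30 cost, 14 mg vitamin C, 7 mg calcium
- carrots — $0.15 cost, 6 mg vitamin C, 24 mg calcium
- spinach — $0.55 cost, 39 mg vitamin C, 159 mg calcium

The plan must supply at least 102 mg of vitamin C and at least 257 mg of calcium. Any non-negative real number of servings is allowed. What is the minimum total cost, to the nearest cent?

$1.44

Check every corner: each single food scaled to meet both minima, and each pair solved so both constraints bind.
banana only: max(102/14, 257/7) = 36.71 servings → $11.01.
carrots only: max(102/6, 257/24) = 17 servings → $2.55.
spinach only: max(102/39, 257/159) = 2.615 servings → $1.44.
banana + carrots with both tight: 3.082 servings and 9.81 servings → $2.40.
banana + spinach with both tight: 3.172 servings and 1.477 servings → $1.76.
carrots + spinach: intersection lies outside the first quadrant.
So the least-cost plan costs $1.44.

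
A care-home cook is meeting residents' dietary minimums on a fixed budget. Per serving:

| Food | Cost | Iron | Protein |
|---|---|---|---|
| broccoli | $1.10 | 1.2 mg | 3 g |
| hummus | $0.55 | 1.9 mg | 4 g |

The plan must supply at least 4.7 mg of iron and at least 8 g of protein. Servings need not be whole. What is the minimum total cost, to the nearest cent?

$1.36

Check every corner: each single food scaled to meet both minima, and each pair solved so both constraints bind.
broccoli only: max(4.7/1.2, 8/3) = 3.917 servings → $4.31.
hummus only: max(4.7/1.9, 8/4) = 2.474 servings → $1.36.
broccoli + hummus with both targets exact would need a negative amount; discard.
Cheapest feasible corner: $1.36.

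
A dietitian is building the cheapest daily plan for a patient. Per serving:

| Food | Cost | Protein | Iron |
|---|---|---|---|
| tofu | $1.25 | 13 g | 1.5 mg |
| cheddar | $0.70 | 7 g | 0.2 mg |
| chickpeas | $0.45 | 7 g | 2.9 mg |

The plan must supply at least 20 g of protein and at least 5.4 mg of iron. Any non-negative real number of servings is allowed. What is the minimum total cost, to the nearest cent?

$1.29

With two linear requirements the optimum uses one or two foods; enumerate the corners.
tofu only: max(20/13, 5.4/1.5) = 3.6 servings → $4.50.
cheddar only: max(20/7, 5.4/0.2) = 27 servings → $18.90.
chickpeas only: max(20/7, 5.4/2.9) = 2.857 servings → $1.29.
tofu + cheddar: the both-tight solution has a negative serving — not a feasible corner.
tofu + chickpeas with both tight: 0.7426 servings and 1.478 servings → $1.59.
cheddar + chickpeas with both tight: 1.069 servings and 1.788 servings → $1.55.
So the least-cost plan costs $1.29.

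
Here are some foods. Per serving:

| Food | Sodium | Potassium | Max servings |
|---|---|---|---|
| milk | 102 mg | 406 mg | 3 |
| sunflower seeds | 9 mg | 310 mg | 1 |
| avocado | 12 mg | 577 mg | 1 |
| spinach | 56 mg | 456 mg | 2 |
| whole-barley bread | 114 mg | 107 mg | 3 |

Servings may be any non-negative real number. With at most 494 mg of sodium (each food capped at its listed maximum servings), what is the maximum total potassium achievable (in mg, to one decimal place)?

Potassium per mg sodium: avocado 48.08, sunflower seeds 34.44, spinach 8.143, milk 3.98, whole-barley bread 0.9386.
Take 1 serving of avocado: uses 12 mg sodium, +577.0 mg potassium (running total 577.0 mg).
Take 1 serving of sunflower seeds: uses 9 mg sodium, +310.0 mg potassium (running total 887.0 mg).
Take 2 servings of spinach: uses 112 mg sodium, +912.0 mg potassium (running total 1799.0 mg).
Take 3 servings of milk: uses 306 mg sodium, +1218.0 mg potassium (running total 3017.0 mg).
Take 0.4825 servings of whole-barley bread: uses 55 mg sodium, +51.6 mg potassium (running total 3068.6 mg).
Greedy by best ratio exhausts the sodium allowance optimally: 3068.6 mg.

3068.6 mg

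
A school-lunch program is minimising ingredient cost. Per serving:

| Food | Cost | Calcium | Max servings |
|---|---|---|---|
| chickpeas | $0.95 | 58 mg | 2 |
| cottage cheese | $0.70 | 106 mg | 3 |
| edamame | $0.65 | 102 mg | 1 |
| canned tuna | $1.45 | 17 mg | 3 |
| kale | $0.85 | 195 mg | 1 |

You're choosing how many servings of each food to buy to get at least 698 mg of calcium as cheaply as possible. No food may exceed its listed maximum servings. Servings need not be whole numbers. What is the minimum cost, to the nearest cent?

$4.96

Cost per mg of calcium: kale $0.0044, edamame $0.0064, cottage cheese $0.0066, chickpeas $0.0164, canned tuna $0.0853.
Take 1 serving of kale: +195.0 mg calcium for $0.85 (total $0.85, still need 503.0 mg).
Take 1 serving of edamame: +102.0 mg calcium for $0.65 (total $1.50, still need 401.0 mg).
Take 3 servings of cottage cheese: +318.0 mg calcium for $2.10 (total $3.60, still need 83.0 mg).
Take 1.431 servings of chickpeas: +83.0 mg calcium for $1.36 (total $4.96, still need 0.0 mg).
Filling from the cheapest source first is optimal under one linear minimum: $4.96.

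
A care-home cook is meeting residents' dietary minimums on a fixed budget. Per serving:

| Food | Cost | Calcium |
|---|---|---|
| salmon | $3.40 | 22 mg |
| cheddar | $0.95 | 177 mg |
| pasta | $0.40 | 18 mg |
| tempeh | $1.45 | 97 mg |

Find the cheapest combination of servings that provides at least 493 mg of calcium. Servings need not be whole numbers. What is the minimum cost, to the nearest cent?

Cost per mg of calcium: cheddar $0.0054, tempeh $0.0149, pasta $0.0222, salmon $0.1545.
With no serving limits, use only cheddar: 493 mg / 177 mg = 2.785 servings × $0.95 = $2.65.

$2.65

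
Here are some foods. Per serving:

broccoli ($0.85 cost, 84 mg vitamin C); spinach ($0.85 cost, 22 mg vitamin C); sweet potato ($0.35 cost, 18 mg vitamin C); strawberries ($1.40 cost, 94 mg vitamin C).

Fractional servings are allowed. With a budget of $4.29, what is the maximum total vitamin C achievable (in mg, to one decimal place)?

424.0 mg

Vitamin C per dollar: broccoli 98.82, strawberries 67.14, sweet potato 51.43, spinach 25.88.
With no serving limits, spend the whole cost allowance on broccoli: $4.29 / $0.85 × 84 mg = 424.0 mg.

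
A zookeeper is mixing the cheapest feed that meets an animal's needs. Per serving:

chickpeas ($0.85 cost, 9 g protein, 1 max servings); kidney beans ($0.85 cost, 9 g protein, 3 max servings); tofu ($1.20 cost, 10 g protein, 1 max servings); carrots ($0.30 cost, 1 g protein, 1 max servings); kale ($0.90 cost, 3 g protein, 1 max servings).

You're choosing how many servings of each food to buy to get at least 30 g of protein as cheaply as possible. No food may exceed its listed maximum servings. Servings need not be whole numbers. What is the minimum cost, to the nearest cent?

Cost per g of protein: chickpeas $0.0944, kidney beans $0.0944, tofu $0.1200, carrots $0.3000, kale $0.3000.
Take 1 serving of chickpeas: +9.0 g protein for $0.85 (total $0.85, still need 21.0 g).
Take 2.333 servings of kidney beans: +21.0 g protein for $1.98 (total $2.83, still need 0.0 g).
Filling from the cheapest source first is optimal under one linear minimum: $2.83.

$2.83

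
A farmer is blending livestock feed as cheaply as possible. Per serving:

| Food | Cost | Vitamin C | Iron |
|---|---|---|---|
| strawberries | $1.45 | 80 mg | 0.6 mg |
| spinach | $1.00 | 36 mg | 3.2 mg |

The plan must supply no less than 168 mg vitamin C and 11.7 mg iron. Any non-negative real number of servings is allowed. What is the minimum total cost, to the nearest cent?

Two binding constraints pin down two serving amounts, so the optimal mix uses at most two foods. The candidates are each food alone (scaled to the tighter of vitamin C/iron) and each pair with both constraints tight.
strawberries only: max(168/80, 11.7/0.6) = 19.5 servings → $28.27.
spinach only: max(168/36, 11.7/3.2) = 4.667 servings → $4.67.
strawberries + spinach with both tight: 0.4966 servings and 3.563 servings → $4.28.
So the least-cost plan costs $4.28.

$4.28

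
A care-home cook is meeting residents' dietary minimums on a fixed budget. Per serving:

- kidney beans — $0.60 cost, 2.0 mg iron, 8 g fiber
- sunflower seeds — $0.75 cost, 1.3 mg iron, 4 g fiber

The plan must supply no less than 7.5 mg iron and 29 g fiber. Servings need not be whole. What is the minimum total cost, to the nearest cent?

$2.25

A basic optimal solution has at most two foods positive. Try each food alone and each pair with both targets met exactly.
kidney beans only: max(7.5/2.0, 29/8) = 3.75 servings → $2.25.
sunflower seeds only: max(7.5/1.3, 29/4) = 7.25 servings → $5.44.
kidney beans + sunflower seeds with both tight: 3.208 servings and 0.8333 servings → $2.55.
Cheapest feasible corner: $2.25.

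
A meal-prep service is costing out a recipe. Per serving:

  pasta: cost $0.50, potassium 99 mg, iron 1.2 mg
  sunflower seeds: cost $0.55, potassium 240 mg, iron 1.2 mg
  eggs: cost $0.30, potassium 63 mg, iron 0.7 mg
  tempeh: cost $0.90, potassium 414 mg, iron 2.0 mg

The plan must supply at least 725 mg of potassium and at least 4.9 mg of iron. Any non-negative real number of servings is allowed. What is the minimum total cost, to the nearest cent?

With two linear requirements the optimum uses one or two foods; enumerate the corners.
pasta only: max(725/99, 4.9/1.2) = 7.323 servings → $3.66.
sunflower seeds only: max(725/240, 4.9/1.2) = 4.083 servings → $2.25.
eggs only: max(725/63, 4.9/0.7) = 11.51 servings → $3.45.
tempeh only: max(725/414, 4.9/2.0) = 2.45 servings → $2.21.
pasta + sunflower seeds with both tight: 1.809 servings and 2.275 servings → $2.16.
pasta + eggs: intersection lies outside the first quadrant.
pasta + tempeh with both tight: 1.936 servings and 1.288 servings → $2.13.
sunflower seeds + eggs with both tight: 2.152 servings and 3.312 servings → $2.18.
sunflower seeds + tempeh: intersection lies outside the first quadrant.
eggs + tempeh with both tight: 3.532 servings and 1.214 servings → $2.15.
Cheapest feasible corner: $2.13.

$2.13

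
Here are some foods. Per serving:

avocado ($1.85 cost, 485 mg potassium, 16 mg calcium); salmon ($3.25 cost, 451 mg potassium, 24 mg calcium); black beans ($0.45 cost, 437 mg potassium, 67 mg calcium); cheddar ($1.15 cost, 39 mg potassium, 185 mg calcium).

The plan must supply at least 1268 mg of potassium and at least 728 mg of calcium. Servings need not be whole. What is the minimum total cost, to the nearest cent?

Minimising a linear cost over {potassium ≥ 1268, calcium ≥ 728, servings ≥ 0} — the optimum is at a vertex, using one or two foods.
avocado only: max(1268/485, 728/16) = 45.5 servings → $84.17.
salmon only: max(1268/451, 728/24) = 30.33 servings → $98.58.
black beans only: max(1268/437, 728/67) = 10.87 servings → $4.89.
cheddar only: max(1268/39, 728/185) = 32.51 servings → $37.39.
avocado + salmon with both targets exact would need a negative amount; discard.
avocado + black beans: the both-tight solution has a negative serving — not a feasible corner.
avocado + cheddar with both tight: 2.314 servings and 3.735 servings → $8.58.
salmon + black beans with both targets exact would need a negative amount; discard.
salmon + cheddar with both tight: 2.499 servings and 3.611 servings → $12.28.
black beans + cheddar with both tight: 2.636 servings and 2.981 servings → $4.61.
The minimum over all feasible corners is $4.61.

$4.61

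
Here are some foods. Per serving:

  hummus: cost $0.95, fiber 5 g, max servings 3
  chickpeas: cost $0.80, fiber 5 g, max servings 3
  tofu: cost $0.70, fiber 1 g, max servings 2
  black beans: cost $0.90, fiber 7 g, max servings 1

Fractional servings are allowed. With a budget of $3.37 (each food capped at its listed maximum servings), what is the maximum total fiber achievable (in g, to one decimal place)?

Fiber per dollar: black beans 7.778, chickpeas 6.25, hummus 5.263, tofu 1.429.
Take 1 serving of black beans: spends $0.90, +7.0 g fiber (running total 7.0 g).
Take 3 servings of chickpeas: spends $2.40, +15.0 g fiber (running total 22.0 g).
Take 0.07368 servings of hummus: spends $0.07, +0.4 g fiber (running total 22.4 g).
Greedy by best ratio exhausts the cost allowance optimally: 22.4 g.

22.4 g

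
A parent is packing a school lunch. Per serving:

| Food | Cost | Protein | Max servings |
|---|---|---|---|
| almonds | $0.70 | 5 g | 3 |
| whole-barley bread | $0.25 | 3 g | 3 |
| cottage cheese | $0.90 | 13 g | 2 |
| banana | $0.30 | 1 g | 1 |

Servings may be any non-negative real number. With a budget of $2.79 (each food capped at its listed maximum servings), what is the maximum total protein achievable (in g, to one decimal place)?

Protein per dollar: cottage cheese 14.44, whole-barley bread 12, almonds 7.143, banana 3.333.
Take 2 servings of cottage cheese: spends $1.80, +26.0 g protein (running total 26.0 g).
Take 3 servings of whole-barley bread: spends $0.75, +9.0 g protein (running total 35.0 g).
Take 0.3429 servings of almonds: spends $0.24, +1.7 g protein (running total 36.7 g).
Greedy by best ratio exhausts the cost allowance optimally: 36.7 g.

36.7 g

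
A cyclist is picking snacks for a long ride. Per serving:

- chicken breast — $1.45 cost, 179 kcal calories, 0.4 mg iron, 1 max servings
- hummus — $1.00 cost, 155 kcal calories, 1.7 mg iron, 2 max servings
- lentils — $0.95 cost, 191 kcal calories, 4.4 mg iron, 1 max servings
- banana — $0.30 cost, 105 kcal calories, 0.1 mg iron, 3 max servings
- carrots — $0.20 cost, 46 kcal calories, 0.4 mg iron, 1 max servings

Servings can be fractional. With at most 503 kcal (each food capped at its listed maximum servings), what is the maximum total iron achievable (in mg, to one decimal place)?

7.8 mg

Iron per kcal: lentils 0.02304, hummus 0.01097, carrots 0.008696, chicken breast 0.002235, banana 0.0009524.
Take 1 serving of lentils: uses 191 kcal, +4.4 mg iron (running total 4.4 mg).
Take 2 servings of hummus: uses 310 kcal, +3.4 mg iron (running total 7.8 mg).
Take 0.04348 servings of carrots: uses 2 kcal, +0.0 mg iron (running total 7.8 mg).
Greedy by best ratio exhausts the calories allowance optimally: 7.8 mg.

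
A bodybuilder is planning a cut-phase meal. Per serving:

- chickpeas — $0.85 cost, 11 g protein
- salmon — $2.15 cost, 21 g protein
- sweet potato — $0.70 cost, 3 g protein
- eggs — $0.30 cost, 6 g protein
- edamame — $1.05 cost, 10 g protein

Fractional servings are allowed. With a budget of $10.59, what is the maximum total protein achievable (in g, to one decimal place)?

211.8 g

Protein per dollar: eggs 20, chickpeas 12.94, salmon 9.767, edamame 9.524, sweet potato 4.286.
With no serving limits, spend the whole cost allowance on eggs: $10.59 / $0.30 × 6 g = 211.8 g.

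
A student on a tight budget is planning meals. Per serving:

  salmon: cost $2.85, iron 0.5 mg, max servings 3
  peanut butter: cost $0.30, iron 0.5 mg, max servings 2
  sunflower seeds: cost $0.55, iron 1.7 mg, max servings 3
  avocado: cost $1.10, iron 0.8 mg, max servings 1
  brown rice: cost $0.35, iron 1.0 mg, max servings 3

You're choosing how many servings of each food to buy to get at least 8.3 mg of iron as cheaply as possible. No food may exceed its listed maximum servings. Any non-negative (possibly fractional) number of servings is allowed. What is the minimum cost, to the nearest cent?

$2.82

Cost per mg of iron: sunflower seeds $0.3235, brown rice $0.3500, peanut butter $0.6000, avocado $1.3750, salmon $5.7000.
Take 3 servings of sunflower seeds: +5.1 mg iron for $1.65 (total $1.65, still need 3.2 mg).
Take 3 servings of brown rice: +3.0 mg iron for $1.05 (total $2.70, still need 0.2 mg).
Take 0.4 servings of peanut butter: +0.2 mg iron for $0.12 (total $2.82, still need 0.0 mg).
Greedy by cheapest-per-mg is optimal for a single linear constraint, so the minimum cost is $2.82.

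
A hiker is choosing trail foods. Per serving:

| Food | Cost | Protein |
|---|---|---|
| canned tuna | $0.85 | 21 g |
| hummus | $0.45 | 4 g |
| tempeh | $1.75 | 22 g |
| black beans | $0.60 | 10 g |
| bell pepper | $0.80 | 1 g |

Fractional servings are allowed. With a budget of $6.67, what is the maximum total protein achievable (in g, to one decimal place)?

Protein per dollar: canned tuna 24.71, black beans 16.67, tempeh 12.57, hummus 8.889, bell pepper 1.25.
With no serving limits, spend the whole cost allowance on canned tuna: $6.67 / $0.85 × 21 g = 164.8 g.

164.8 g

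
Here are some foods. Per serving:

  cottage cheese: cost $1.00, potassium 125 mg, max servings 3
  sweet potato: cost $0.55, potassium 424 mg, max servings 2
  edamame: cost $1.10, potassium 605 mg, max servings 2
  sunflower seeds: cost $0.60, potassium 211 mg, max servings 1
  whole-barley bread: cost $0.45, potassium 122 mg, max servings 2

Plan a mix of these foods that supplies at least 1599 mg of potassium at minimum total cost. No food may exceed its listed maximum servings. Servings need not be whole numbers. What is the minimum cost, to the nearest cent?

Cost per mg of potassium: sweet potato $0.0013, edamame $0.0018, sunflower seeds $0.0028, whole-barley bread $0.0037, cottage cheese $0.0080.
Take 2 servings of sweet potato: +848.0 mg potassium for $1.10 (total $1.10, still need 751.0 mg).
Take 1.241 servings of edamame: +751.0 mg potassium for $1.37 (total $2.47, still need 0.0 mg).
Greedy by cheapest-per-mg is optimal for a single linear constraint, so the minimum cost is $2.47.

$2.47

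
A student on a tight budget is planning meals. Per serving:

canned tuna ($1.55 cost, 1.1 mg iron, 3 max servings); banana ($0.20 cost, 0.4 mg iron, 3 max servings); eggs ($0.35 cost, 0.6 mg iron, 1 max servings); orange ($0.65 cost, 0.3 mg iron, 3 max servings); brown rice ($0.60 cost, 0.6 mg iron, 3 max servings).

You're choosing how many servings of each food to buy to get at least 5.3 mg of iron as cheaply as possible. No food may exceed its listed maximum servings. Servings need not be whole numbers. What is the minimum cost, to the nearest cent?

$5.15

Cost per mg of iron: banana $0.5000, eggs $0.5833, brown rice $1.0000, canned tuna $1.4091, orange $2.1667.
Take 3 servings of banana: +1.2 mg iron for $0.60 (total $0.60, still need 4.1 mg).
Take 1 serving of eggs: +0.6 mg iron for $0.35 (total $0.95, still need 3.5 mg).
Take 3 servings of brown rice: +1.8 mg iron for $1.80 (total $2.75, still need 1.7 mg).
Take 1.545 servings of canned tuna: +1.7 mg iron for $2.40 (total $5.15, still need 0.0 mg).
Filling from the cheapest source first is optimal under one linear minimum: $5.15.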